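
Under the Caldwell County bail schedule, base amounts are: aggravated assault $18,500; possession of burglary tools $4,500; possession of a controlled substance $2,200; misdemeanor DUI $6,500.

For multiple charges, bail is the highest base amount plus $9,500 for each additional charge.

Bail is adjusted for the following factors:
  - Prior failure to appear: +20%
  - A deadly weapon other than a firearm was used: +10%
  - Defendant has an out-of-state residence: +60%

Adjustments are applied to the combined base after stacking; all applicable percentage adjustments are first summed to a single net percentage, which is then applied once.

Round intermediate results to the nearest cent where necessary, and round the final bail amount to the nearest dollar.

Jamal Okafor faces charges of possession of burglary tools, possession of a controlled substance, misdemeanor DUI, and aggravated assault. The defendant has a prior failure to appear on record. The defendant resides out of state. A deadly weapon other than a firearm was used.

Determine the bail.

$89,300

Base amounts from the schedule: possession of burglary tools $4,500; possession of a controlled substance $2,200; misdemeanor DUI $6,500; aggravated assault $18,500.
Stacking rule: highest base plus $9,500 per additional charge. Highest is aggravated assault at $18,500; 3 additional charges → +$28,500. Combined base = $47,000.
Net percentage adjustment: +20% +10% +60% = +90%. $47,000 × 1.9 = $89,300.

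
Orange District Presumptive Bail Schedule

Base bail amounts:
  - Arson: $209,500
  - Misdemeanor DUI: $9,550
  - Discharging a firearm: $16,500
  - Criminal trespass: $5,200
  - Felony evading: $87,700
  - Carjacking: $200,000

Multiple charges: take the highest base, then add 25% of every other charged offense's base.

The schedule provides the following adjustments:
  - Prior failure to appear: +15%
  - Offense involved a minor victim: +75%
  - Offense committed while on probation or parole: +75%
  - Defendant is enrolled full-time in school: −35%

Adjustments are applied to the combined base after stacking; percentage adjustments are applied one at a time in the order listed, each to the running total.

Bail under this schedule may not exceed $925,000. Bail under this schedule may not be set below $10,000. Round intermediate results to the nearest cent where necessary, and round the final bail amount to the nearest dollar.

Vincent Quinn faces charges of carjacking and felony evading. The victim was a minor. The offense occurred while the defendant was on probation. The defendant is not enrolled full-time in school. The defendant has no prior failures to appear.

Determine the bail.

$679,645

Base amounts from the schedule: carjacking $200,000; felony evading $87,700.
Stacking rule: highest base plus 25% of each additional charge. Highest is carjacking at $200,000. Additional: $87,700 × 25% = $21,925. Combined base = $200,000 + $21,925 = $221,925.
Offense involved a minor victim (+75%): $221,925 × 1.75 = $388,368.75.
Offense committed while on probation or parole (+75%): $388,368.75 × 1.75 = $679,645.31.
$679,645.31 is within the $925,000 maximum.
$679,645.31 is at or above the $10,000 minimum.
Rounded to the nearest dollar: $679,645.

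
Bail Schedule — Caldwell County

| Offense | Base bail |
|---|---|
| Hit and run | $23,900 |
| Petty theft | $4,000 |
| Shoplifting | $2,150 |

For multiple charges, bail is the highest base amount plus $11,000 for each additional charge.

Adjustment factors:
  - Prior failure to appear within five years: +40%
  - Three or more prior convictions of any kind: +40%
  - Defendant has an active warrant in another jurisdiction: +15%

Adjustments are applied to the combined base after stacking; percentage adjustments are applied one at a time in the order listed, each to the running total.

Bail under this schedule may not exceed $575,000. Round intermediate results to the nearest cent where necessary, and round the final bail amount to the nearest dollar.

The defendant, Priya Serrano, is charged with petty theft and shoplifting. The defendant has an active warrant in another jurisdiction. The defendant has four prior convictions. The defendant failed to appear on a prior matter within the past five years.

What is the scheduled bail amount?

$33,810

Base amounts from the schedule: petty theft $4,000; shoplifting $2,150.
Stacking rule: highest base plus $11,000 per additional charge. Highest is petty theft at $4,000; 1 additional charge → +$11,000. Combined base = $15,000.
Prior failure to appear within five years (+40%): $15,000 × 1.4 = $21,000.
Three or more prior convictions of any kind (+40%): $21,000 × 1.4 = $29,400.
Defendant has an active warrant in another jurisdiction (+15%): $29,400 × 1.15 = $33,810.
$33,810 is within the $575,000 maximum.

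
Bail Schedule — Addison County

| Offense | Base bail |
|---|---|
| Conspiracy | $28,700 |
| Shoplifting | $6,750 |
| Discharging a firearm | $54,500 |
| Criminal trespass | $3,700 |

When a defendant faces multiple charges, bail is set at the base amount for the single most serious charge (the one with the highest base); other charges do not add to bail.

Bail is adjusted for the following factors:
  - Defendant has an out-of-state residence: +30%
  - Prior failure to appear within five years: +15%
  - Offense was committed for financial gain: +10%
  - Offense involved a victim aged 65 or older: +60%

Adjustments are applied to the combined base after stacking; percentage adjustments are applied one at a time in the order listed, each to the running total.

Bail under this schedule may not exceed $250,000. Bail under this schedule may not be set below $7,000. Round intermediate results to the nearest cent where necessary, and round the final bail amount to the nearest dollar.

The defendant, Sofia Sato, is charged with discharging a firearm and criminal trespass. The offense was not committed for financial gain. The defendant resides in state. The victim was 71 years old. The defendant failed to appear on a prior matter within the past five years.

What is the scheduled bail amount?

Base amounts from the schedule: discharging a firearm $54,500; criminal trespass $3,700.
Stacking rule: use the highest base only. Highest is discharging a firearm at $54,500. Combined base = $54,500.
Prior failure to appear within five years (+15%): $54,500 × 1.15 = $62,675.
Offense involved a victim aged 65 or older (+60%): $62,675 × 1.6 = $100,280.
$100,280 is within the $250,000 maximum.
$100,280 is at or above the $7,000 minimum.

$100,280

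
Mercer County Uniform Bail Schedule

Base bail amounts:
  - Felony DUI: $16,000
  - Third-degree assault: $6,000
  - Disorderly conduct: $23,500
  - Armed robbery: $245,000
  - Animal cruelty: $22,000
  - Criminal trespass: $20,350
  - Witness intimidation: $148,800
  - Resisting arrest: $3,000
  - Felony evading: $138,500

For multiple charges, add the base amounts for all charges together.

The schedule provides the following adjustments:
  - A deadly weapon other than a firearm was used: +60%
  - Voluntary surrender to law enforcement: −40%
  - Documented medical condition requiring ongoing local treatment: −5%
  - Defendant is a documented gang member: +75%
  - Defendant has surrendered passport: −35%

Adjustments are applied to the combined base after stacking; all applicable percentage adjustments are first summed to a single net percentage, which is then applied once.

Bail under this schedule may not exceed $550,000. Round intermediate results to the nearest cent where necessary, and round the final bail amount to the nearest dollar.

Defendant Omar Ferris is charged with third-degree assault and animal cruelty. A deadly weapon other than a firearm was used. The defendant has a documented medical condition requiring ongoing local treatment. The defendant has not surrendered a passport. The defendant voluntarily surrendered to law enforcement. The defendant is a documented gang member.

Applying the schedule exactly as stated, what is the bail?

$53,200

Base amounts from the schedule: third-degree assault $6,000; animal cruelty $22,000.
Stacking rule: sum of all bases. $6,000 + $22,000 = $28,000.
Net percentage adjustment: +60% −40% −5% +75% = +90%. $28,000 × 1.9 = $53,200.
$53,200 is within the $550,000 maximum.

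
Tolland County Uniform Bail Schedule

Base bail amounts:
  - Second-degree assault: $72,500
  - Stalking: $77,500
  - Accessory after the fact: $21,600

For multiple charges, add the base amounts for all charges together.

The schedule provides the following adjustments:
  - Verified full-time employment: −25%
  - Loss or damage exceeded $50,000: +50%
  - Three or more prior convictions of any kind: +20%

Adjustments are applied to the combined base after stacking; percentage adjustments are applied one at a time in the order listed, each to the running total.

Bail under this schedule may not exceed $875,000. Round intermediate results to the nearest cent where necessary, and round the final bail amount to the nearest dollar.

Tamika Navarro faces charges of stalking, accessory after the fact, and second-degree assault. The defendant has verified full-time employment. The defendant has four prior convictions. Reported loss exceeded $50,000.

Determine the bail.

Base amounts from the schedule: stalking $77,500; accessory after the fact $21,600; second-degree assault $72,500.
Stacking rule: sum of all bases. $77,500 + $21,600 + $72,500 = $171,600.
Verified full-time employment (−25%): $171,600 × 0.75 = $128,700.
Loss or damage exceeded $50,000 (+50%): $128,700 × 1.5 = $193,050.
Three or more prior convictions of any kind (+20%): $193,050 × 1.2 = $231,660.
$231,660 is within the $875,000 maximum.

$231,660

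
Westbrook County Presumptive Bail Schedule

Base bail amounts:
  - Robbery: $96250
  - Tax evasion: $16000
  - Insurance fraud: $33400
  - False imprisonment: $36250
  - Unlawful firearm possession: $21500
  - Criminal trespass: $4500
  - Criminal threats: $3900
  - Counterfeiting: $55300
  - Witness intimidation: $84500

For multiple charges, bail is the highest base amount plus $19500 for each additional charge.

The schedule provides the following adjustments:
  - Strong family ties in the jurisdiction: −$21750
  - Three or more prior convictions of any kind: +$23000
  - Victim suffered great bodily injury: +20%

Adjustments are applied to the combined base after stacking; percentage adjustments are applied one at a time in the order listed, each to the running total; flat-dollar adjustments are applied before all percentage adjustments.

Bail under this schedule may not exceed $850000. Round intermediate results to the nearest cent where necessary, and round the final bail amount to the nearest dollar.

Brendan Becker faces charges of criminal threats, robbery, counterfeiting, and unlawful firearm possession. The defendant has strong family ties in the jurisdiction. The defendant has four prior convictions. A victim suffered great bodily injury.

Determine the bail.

$187200

Base amounts from the schedule: criminal threats $3900; robbery $96250; counterfeiting $55300; unlawful firearm possession $21500.
Stacking rule: highest base plus $19500 per additional charge. Highest is robbery at $96250; 3 additional charges → +$58500. Combined base = $154750.
Strong family ties in the jurisdiction (−$21750 flat): $154750 − $21750 = $133000.
Three or more prior convictions of any kind (+$23000 flat): $133000 + $23000 = $156000.
Victim suffered great bodily injury (+20%): $156000 × 1.2 = $187200.
$187200 is within the $850000 maximum.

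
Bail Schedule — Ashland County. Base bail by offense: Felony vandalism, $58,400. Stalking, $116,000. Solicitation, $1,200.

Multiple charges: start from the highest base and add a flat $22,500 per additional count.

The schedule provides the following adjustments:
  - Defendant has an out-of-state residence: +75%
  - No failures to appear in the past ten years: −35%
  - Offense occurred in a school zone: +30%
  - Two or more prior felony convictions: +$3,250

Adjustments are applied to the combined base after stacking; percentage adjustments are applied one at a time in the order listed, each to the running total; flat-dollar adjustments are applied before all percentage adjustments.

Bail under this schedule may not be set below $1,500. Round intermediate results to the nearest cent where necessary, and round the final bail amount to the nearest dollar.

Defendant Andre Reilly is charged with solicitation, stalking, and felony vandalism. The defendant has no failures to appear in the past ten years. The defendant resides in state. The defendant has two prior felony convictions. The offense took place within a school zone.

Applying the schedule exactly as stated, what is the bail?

Base amounts from the schedule: solicitation $1,200; stalking $116,000; felony vandalism $58,400.
Stacking rule: highest base plus $22,500 per additional charge. Highest is stalking at $116,000; 2 additional charges → +$45,000. Combined base = $161,000.
Two or more prior felony convictions (+$3,250 flat): $161,000 + $3,250 = $164,250.
No failures to appear in the past ten years (−35%): $164,250 × 0.65 = $106,762.50.
Offense occurred in a school zone (+30%): $106,762.50 × 1.3 = $138,791.25.
$138,791.25 is at or above the $1,500 minimum.
Rounded to the nearest dollar: $138,791.

$138,791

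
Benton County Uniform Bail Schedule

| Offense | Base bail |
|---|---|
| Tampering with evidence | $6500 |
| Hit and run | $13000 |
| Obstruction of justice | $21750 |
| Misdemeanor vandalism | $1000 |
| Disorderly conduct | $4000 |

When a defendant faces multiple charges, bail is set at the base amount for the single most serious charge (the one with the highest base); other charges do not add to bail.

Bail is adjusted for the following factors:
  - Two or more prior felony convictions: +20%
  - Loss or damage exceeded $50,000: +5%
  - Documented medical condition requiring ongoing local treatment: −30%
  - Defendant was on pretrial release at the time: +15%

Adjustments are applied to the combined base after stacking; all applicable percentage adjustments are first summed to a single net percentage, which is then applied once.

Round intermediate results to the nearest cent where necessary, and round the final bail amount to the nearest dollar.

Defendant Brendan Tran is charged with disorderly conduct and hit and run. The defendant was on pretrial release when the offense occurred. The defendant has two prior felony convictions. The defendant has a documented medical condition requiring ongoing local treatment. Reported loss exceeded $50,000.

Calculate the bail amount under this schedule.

$14300

Base amounts from the schedule: disorderly conduct $4000; hit and run $13000.
Stacking rule: use the highest base only. Highest is hit and run at $13000. Combined base = $13000.
Net percentage adjustment: +20% +5% −30% +15% = +10%. $13000 × 1.1 = $14300.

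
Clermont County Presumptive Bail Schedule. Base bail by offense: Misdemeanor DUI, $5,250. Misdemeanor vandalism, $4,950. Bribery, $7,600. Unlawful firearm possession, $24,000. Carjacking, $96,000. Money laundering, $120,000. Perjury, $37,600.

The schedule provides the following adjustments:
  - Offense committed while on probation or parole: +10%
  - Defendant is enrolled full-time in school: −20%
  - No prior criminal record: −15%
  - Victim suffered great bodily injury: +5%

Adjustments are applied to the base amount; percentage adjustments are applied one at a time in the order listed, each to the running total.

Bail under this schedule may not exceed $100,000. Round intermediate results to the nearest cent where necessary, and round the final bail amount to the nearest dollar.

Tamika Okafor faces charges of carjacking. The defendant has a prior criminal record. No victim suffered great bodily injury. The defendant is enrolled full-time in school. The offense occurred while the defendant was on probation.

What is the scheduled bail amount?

$84,480

Base amounts from the schedule: carjacking $96,000.
Single charge. Combined base = $96,000.
Offense committed while on probation or parole (+10%): $96,000 × 1.1 = $105,600.
Defendant is enrolled full-time in school (−20%): $105,600 × 0.8 = $84,480.
$84,480 is within the $100,000 maximum.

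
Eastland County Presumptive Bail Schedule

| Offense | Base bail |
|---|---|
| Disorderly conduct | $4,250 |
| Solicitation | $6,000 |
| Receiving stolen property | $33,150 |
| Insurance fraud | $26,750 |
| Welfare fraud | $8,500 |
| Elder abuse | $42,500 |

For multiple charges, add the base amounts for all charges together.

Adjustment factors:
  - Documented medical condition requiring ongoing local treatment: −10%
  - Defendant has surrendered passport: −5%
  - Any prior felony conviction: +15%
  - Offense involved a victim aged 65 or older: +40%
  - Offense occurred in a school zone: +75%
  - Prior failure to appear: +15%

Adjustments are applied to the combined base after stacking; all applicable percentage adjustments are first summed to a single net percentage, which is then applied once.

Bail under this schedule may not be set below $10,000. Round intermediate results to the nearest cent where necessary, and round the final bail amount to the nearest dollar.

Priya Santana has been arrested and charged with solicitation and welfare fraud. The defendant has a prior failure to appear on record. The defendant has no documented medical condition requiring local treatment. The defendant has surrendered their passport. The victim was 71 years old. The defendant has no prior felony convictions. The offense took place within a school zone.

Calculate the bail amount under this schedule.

Base amounts from the schedule: solicitation $6,000; welfare fraud $8,500.
Stacking rule: sum of all bases. $6,000 + $8,500 = $14,500.
Net percentage adjustment: −5% +40% +75% +15% = +125%. $14,500 × 2.25 = $32,625.
$32,625 is at or above the $10,000 minimum.

$32,625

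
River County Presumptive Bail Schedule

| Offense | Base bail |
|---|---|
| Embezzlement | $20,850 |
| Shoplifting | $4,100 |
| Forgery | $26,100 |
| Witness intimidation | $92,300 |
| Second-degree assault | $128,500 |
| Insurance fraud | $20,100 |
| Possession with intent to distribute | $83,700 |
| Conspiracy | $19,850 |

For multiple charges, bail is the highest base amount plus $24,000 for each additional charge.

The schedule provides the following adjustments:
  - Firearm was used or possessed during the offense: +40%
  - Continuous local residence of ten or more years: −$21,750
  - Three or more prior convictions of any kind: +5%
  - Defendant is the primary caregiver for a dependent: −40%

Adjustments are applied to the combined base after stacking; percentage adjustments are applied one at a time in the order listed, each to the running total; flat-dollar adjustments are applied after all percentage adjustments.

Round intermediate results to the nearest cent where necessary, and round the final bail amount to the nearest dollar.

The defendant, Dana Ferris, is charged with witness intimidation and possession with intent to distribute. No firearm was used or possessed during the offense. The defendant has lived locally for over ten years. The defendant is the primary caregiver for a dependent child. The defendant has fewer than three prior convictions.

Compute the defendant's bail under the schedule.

Base amounts from the schedule: witness intimidation $92,300; possession with intent to distribute $83,700.
Stacking rule: highest base plus $24,000 per additional charge. Highest is witness intimidation at $92,300; 1 additional charge → +$24,000. Combined base = $116,300.
Defendant is the primary caregiver for a dependent (−40%): $116,300 × 0.6 = $69,780.
Continuous local residence of ten or more years (−$21,750 flat): $69,780 − $21,750 = $48,030.

$48,030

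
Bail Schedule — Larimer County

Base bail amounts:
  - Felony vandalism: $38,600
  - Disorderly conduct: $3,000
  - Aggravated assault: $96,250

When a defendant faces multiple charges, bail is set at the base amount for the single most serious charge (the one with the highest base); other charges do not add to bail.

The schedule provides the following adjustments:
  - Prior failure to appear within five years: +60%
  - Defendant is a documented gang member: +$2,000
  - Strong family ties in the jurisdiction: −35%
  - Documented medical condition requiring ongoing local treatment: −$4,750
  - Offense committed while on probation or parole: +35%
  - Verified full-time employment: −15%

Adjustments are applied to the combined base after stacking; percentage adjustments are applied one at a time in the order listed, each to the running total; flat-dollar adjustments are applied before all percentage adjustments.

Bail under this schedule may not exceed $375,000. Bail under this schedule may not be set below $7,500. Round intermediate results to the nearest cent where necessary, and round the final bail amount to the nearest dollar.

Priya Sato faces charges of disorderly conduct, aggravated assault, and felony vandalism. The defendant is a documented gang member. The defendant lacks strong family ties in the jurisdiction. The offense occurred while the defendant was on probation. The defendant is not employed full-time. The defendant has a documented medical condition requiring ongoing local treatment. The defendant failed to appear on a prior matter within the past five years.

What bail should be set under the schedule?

Base amounts from the schedule: disorderly conduct $3,000; aggravated assault $96,250; felony vandalism $38,600.
Stacking rule: use the highest base only. Highest is aggravated assault at $96,250. Combined base = $96,250.
Defendant is a documented gang member (+$2,000 flat): $96,250 + $2,000 = $98,250.
Documented medical condition requiring ongoing local treatment (−$4,750 flat): $98,250 − $4,750 = $93,500.
Prior failure to appear within five years (+60%): $93,500 × 1.6 = $149,600.
Offense committed while on probation or parole (+35%): $149,600 × 1.35 = $201,960.
$201,960 is within the $375,000 maximum.
$201,960 is at or above the $7,500 minimum.

$201,960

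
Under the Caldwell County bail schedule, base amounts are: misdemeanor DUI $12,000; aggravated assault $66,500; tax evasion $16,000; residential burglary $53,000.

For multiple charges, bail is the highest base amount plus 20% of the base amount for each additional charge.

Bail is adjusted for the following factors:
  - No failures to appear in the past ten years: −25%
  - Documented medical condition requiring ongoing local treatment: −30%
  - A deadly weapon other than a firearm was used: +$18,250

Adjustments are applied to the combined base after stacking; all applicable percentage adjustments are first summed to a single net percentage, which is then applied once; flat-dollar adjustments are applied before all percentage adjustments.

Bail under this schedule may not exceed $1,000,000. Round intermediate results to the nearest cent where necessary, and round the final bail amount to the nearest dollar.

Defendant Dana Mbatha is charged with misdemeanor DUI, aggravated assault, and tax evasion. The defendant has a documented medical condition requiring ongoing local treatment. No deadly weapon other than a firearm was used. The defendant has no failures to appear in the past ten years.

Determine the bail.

Base amounts from the schedule: misdemeanor DUI $12,000; aggravated assault $66,500; tax evasion $16,000.
Stacking rule: highest base plus 20% of each additional charge. Highest is aggravated assault at $66,500. Additional: $12,000 × 20% = $2,400; $16,000 × 20% = $3,200. Combined base = $66,500 + $5,600 = $72,100.
Net percentage adjustment: −25% −30% = −55%. $72,100 × 0.45 = $32,445.
$32,445 is within the $1,000,000 maximum.

$32,445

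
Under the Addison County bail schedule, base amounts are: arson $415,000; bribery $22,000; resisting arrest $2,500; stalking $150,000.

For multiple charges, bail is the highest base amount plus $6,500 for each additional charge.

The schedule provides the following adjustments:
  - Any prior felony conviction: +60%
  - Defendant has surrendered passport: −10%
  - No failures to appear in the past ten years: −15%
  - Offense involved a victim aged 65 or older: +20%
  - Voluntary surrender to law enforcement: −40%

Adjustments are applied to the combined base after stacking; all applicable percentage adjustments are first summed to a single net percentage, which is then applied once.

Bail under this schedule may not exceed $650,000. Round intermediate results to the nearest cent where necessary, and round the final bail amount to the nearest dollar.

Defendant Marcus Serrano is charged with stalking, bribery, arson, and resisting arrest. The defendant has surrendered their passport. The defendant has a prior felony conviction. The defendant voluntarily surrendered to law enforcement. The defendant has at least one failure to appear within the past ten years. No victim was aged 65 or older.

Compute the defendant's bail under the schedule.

$477,950

Base amounts from the schedule: stalking $150,000; bribery $22,000; arson $415,000; resisting arrest $2,500.
Stacking rule: highest base plus $6,500 per additional charge. Highest is arson at $415,000; 3 additional charges → +$19,500. Combined base = $434,500.
Net percentage adjustment: +60% −10% −40% = +10%. $434,500 × 1.1 = $477,950.
$477,950 is within the $650,000 maximum.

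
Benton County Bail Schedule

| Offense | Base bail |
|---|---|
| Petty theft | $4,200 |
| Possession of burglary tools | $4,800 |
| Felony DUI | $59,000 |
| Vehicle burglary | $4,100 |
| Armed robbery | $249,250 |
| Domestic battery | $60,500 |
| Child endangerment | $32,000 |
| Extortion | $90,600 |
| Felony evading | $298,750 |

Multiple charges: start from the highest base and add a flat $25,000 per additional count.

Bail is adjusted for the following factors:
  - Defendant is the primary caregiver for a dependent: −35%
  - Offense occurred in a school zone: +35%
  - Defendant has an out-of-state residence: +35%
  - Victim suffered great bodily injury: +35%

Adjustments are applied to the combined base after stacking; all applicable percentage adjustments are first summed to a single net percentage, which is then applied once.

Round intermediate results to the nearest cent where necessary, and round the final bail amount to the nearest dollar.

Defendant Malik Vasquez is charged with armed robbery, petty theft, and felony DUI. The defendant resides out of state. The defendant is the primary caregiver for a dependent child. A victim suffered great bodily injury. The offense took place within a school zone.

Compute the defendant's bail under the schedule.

Base amounts from the schedule: armed robbery $249,250; petty theft $4,200; felony DUI $59,000.
Stacking rule: highest base plus $25,000 per additional charge. Highest is armed robbery at $249,250; 2 additional charges → +$50,000. Combined base = $299,250.
Net percentage adjustment: −35% +35% +35% +35% = +70%. $299,250 × 1.7 = $508,725.

$508,725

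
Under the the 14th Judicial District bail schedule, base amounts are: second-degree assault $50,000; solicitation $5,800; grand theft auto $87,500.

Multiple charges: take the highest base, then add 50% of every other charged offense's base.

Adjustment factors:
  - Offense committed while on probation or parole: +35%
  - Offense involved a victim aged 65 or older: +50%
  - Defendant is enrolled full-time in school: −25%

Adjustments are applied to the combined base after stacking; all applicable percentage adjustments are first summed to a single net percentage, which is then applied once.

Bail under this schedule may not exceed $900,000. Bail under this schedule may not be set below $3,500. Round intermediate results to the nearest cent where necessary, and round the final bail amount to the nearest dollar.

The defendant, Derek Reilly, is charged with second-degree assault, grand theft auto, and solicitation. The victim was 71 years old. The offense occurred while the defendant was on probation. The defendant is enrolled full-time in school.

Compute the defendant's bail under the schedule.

Base amounts from the schedule: second-degree assault $50,000; grand theft auto $87,500; solicitation $5,800.
Stacking rule: highest base plus 50% of each additional charge. Highest is grand theft auto at $87,500. Additional: $50,000 × 50% = $25,000; $5,800 × 50% = $2,900. Combined base = $87,500 + $27,900 = $115,400.
Net percentage adjustment: +35% +50% −25% = +60%. $115,400 × 1.6 = $184,640.
$184,640 is within the $900,000 maximum.
$184,640 is at or above the $3,500 minimum.

$184,640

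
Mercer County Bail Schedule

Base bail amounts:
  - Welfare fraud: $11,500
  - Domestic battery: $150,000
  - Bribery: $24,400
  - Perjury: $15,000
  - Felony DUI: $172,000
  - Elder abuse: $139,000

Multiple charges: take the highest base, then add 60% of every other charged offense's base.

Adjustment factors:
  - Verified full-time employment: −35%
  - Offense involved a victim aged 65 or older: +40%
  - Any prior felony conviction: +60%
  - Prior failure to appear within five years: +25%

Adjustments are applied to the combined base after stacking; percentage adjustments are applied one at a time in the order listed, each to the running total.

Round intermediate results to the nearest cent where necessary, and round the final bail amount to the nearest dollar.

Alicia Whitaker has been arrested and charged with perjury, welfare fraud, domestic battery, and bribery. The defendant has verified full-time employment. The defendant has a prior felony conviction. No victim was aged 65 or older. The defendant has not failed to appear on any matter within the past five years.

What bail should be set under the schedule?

Base amounts from the schedule: perjury $15,000; welfare fraud $11,500; domestic battery $150,000; bribery $24,400.
Stacking rule: highest base plus 60% of each additional charge. Highest is domestic battery at $150,000. Additional: $15,000 × 60% = $9,000; $11,500 × 60% = $6,900; $24,400 × 60% = $14,640. Combined base = $150,000 + $30,540 = $180,540.
Verified full-time employment (−35%): $180,540 × 0.65 = $117,351.
Any prior felony conviction (+60%): $117,351 × 1.6 = $187,761.60.
Rounded to the nearest dollar: $187,762.

$187,762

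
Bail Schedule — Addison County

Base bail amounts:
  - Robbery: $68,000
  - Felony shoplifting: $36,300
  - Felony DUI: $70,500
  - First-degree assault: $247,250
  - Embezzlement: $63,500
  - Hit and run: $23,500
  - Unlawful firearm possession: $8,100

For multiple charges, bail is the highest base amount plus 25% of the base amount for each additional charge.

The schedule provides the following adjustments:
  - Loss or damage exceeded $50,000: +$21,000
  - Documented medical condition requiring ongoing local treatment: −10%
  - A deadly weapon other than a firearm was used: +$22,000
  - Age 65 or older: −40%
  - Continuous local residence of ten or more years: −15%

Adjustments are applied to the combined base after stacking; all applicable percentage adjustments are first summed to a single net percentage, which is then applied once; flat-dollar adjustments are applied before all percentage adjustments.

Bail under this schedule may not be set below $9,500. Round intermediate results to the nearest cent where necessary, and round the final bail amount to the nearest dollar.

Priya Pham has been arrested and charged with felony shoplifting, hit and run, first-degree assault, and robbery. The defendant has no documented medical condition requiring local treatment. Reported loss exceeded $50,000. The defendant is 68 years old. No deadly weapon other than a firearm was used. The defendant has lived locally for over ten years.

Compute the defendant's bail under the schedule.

Base amounts from the schedule: felony shoplifting $36,300; hit and run $23,500; first-degree assault $247,250; robbery $68,000.
Stacking rule: highest base plus 25% of each additional charge. Highest is first-degree assault at $247,250. Additional: $36,300 × 25% = $9,075; $23,500 × 25% = $5,875; $68,000 × 25% = $17,000. Combined base = $247,250 + $31,950 = $279,200.
Loss or damage exceeded $50,000 (+$21,000 flat): $279,200 + $21,000 = $300,200.
Net percentage adjustment: −40% −15% = −55%. $300,200 × 0.45 = $135,090.
$135,090 is at or above the $9,500 minimum.

$135,090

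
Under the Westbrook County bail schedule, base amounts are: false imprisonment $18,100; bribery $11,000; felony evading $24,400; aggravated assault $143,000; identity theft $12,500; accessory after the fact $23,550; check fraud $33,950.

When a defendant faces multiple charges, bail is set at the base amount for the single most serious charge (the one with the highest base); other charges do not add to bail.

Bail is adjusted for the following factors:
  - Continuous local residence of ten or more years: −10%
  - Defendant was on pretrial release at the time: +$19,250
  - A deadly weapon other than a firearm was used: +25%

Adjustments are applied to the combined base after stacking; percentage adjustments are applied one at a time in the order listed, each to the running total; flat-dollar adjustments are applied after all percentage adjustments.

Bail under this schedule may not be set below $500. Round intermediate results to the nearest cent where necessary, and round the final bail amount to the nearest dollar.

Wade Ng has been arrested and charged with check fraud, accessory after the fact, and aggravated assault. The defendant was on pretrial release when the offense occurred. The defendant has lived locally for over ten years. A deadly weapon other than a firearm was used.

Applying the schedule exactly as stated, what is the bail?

$180,125

Base amounts from the schedule: check fraud $33,950; accessory after the fact $23,550; aggravated assault $143,000.
Stacking rule: use the highest base only. Highest is aggravated assault at $143,000. Combined base = $143,000.
Continuous local residence of ten or more years (−10%): $143,000 × 0.9 = $128,700.
A deadly weapon other than a firearm was used (+25%): $128,700 × 1.25 = $160,875.
Defendant was on pretrial release at the time (+$19,250 flat): $160,875 + $19,250 = $180,125.
$180,125 is at or above the $500 minimum.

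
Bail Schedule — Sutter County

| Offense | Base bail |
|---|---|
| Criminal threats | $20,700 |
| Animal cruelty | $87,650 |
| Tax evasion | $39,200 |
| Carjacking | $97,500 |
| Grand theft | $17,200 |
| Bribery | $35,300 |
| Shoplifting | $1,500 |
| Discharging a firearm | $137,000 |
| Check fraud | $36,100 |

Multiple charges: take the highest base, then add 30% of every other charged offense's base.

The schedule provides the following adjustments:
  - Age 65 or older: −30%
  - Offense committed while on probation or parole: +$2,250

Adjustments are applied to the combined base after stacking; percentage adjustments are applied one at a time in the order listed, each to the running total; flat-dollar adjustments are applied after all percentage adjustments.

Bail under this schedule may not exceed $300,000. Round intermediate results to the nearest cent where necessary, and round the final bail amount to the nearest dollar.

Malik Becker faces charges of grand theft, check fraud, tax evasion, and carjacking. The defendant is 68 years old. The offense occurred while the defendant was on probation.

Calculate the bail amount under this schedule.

Base amounts from the schedule: grand theft $17,200; check fraud $36,100; tax evasion $39,200; carjacking $97,500.
Stacking rule: highest base plus 30% of each additional charge. Highest is carjacking at $97,500. Additional: $17,200 × 30% = $5,160; $36,100 × 30% = $10,830; $39,200 × 30% = $11,760. Combined base = $97,500 + $27,750 = $125,250.
Age 65 or older (−30%): $125,250 × 0.7 = $87,675.
Offense committed while on probation or parole (+$2,250 flat): $87,675 + $2,250 = $89,925.
$89,925 is within the $300,000 maximum.

$89,925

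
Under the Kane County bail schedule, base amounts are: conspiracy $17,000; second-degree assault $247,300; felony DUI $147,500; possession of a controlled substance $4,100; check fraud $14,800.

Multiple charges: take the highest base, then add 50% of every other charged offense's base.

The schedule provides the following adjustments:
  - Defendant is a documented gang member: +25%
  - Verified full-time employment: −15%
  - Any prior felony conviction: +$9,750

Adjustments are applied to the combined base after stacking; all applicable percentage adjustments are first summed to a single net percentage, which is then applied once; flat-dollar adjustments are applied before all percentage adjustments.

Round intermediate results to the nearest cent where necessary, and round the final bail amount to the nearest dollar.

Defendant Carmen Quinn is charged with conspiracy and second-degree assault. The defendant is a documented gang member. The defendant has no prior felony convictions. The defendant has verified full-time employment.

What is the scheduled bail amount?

Base amounts from the schedule: conspiracy $17,000; second-degree assault $247,300.
Stacking rule: highest base plus 50% of each additional charge. Highest is second-degree assault at $247,300. Additional: $17,000 × 50% = $8,500. Combined base = $247,300 + $8,500 = $255,800.
Net percentage adjustment: +25% −15% = +10%. $255,800 × 1.1 = $281,380.

$281,380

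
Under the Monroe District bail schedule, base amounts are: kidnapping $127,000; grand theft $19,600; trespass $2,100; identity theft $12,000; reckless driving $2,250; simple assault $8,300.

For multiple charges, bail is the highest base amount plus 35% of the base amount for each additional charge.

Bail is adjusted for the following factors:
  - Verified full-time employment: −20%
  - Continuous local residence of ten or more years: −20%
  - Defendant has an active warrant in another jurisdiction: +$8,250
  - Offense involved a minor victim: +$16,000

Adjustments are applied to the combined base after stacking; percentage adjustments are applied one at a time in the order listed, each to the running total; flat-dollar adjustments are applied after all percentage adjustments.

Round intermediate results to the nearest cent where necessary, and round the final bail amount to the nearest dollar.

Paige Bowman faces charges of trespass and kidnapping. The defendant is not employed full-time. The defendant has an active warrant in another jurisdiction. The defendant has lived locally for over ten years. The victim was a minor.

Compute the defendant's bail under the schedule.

Base amounts from the schedule: trespass $2,100; kidnapping $127,000.
Stacking rule: highest base plus 35% of each additional charge. Highest is kidnapping at $127,000. Additional: $2,100 × 35% = $735. Combined base = $127,000 + $735 = $127,735.
Continuous local residence of ten or more years (−20%): $127,735 × 0.8 = $102,188.
Defendant has an active warrant in another jurisdiction (+$8,250 flat): $102,188 + $8,250 = $110,438.
Offense involved a minor victim (+$16,000 flat): $110,438 + $16,000 = $126,438.

$126,438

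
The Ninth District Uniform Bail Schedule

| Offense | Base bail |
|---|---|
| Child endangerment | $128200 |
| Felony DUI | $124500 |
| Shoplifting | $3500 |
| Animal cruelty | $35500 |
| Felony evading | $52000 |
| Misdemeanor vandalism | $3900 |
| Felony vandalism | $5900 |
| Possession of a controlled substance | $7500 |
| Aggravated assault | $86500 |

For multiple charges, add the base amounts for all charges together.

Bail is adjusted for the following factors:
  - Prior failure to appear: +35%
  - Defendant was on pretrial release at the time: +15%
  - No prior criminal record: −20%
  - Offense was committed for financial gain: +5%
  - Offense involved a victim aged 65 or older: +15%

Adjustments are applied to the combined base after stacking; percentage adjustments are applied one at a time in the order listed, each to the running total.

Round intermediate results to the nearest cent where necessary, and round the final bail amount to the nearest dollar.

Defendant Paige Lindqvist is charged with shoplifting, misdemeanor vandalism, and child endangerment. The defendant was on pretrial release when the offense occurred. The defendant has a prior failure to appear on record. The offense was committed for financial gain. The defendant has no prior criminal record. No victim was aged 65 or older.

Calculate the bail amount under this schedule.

Base amounts from the schedule: shoplifting $3500; misdemeanor vandalism $3900; child endangerment $128200.
Stacking rule: sum of all bases. $3500 + $3900 + $128200 = $135600.
Prior failure to appear (+35%): $135600 × 1.35 = $183060.
Defendant was on pretrial release at the time (+15%): $183060 × 1.15 = $210519.
No prior criminal record (−20%): $210519 × 0.8 = $168415.20.
Offense was committed for financial gain (+5%): $168415.20 × 1.05 = $176835.96.
Rounded to the nearest dollar: $176836.

$176836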